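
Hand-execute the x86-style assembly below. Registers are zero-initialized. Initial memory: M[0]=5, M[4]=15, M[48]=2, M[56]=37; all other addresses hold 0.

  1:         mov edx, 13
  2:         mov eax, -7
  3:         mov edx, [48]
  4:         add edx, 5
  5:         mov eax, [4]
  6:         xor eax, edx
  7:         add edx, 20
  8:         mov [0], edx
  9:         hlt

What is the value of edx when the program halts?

edx=13
eax=-7
edx=M[48]=2
edx=2+5=7
eax=M[4]=15
eax=15^7=8
edx=7+20=27
mov [0], edx → M[0]=27
halt.

27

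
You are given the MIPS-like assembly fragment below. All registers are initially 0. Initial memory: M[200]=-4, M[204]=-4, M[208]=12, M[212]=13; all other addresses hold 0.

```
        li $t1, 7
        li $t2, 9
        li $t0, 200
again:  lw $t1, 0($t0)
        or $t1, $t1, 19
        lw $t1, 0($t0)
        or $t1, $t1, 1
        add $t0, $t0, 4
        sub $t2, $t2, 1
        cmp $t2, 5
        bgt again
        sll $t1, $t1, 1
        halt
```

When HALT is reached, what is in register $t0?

after li $t1, 7: $t1=7
after li $t2, 9: $t2=9
after li $t0, 200: $t0=200
after lw $t1, 0($t0): $t1=M[200]=-4
after or $t1, $t1, 19: $t1=(-4)|19=-1
after lw $t1, 0($t0): $t1=M[200]=-4
after or $t1, $t1, 1: $t1=(-4)|1=-3
after add $t0, $t0, 4: $t0=200+4=204
after sub $t2, $t2, 1: $t2=9-1=8
cmp $t2, 5  (cmp 8,5)
bgt again: taken
after lw $t1, 0($t0): $t1=M[204]=-4
after or $t1, $t1, 19: $t1=(-4)|19=-1
after lw $t1, 0($t0): $t1=M[204]=-4
after or $t1, $t1, 1: $t1=(-4)|1=-3
after add $t0, $t0, 4: $t0=204+4=208
after sub $t2, $t2, 1: $t2=8-1=7
cmp $t2, 5  (cmp 7,5)
bgt again: taken
after lw $t1, 0($t0): $t1=M[208]=12
after or $t1, $t1, 19: $t1=12|19=31
after lw $t1, 0($t0): $t1=M[208]=12
after or $t1, $t1, 1: $t1=12|1=13
after add $t0, $t0, 4: $t0=208+4=212
after sub $t2, $t2, 1: $t2=7-1=6
cmp $t2, 5  (cmp 6,5)
bgt again: taken
after lw $t1, 0($t0): $t1=M[212]=13
after or $t1, $t1, 19: $t1=13|19=31
after lw $t1, 0($t0): $t1=M[212]=13
after or $t1, $t1, 1: $t1=13|1=13
after add $t0, $t0, 4: $t0=212+4=216
after sub $t2, $t2, 1: $t2=6-1=5
cmp $t2, 5  (cmp 5,5)
bgt again: not taken
after sll $t1, $t1, 1: $t1=13<<1=26
halt.

216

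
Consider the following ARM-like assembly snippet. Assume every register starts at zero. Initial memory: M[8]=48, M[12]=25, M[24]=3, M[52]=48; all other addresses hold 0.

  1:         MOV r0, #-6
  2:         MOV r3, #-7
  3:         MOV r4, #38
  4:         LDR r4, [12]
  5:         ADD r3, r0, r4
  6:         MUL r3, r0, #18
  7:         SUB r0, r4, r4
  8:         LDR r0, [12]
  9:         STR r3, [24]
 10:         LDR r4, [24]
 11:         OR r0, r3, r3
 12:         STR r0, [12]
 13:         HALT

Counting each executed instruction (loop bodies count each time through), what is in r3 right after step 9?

MOV r0, #-6 → r0=-6
MOV r3, #-7 → r3=-7
MOV r4, #38 → r4=38
LDR r4, [12] → r4=M[12]=25
ADD r3, r0, r4 → r3=(-6)+25=19
MUL r3, r0, #18 → r3=(-6)*18=-108
SUB r0, r4, r4 → r0=25-25=0
LDR r0, [12] → r0=M[12]=25
STR r3, [24] → M[24]=-108
After step 9: r3 = -108.

-108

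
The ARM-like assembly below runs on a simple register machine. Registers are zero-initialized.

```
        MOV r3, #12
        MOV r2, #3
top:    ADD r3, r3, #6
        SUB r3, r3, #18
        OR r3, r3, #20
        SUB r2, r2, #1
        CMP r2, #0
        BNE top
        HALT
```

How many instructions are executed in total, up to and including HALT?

MOV r3, #12 → r3=12
MOV r2, #3 → r2=3
ADD r3, r3, #6 → r3=12+6=18
SUB r3, r3, #18 → r3=18-18=0
OR r3, r3, #20 → r3=0|20=20
SUB r2, r2, #1 → r2=3-1=2
CMP r2, #0  (cmp 2,0)
BNE top: taken
ADD r3, r3, #6 → r3=20+6=26
SUB r3, r3, #18 → r3=26-18=8
OR r3, r3, #20 → r3=8|20=28
SUB r2, r2, #1 → r2=2-1=1
CMP r2, #0  (cmp 1,0)
BNE top: taken
ADD r3, r3, #6 → r3=28+6=34
SUB r3, r3, #18 → r3=34-18=16
OR r3, r3, #20 → r3=16|20=20
SUB r2, r2, #1 → r2=1-1=0
CMP r2, #0  (cmp 0,0)
BNE top: not taken
halt.
Total executed instructions: 21.

21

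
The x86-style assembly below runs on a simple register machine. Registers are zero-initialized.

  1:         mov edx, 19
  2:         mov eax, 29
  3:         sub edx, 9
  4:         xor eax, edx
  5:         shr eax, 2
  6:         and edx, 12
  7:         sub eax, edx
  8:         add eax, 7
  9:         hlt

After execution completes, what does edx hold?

8

mov edx, 19 → edx=19
mov eax, 29 → eax=29
sub edx, 9 → edx=19-9=10
xor eax, edx → eax=29^10=23
shr eax, 2 → eax=23>>2=5
and edx, 12 → edx=10&12=8
sub eax, edx → eax=5-8=-3
add eax, 7 → eax=(-3)+7=4
halt.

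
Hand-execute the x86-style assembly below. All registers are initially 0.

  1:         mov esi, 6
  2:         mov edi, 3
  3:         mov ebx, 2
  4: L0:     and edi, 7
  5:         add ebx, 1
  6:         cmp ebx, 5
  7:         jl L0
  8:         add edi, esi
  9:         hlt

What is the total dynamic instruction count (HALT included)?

after mov esi, 6: esi=6
after mov edi, 3: edi=3
after mov ebx, 2: ebx=2
after and edi, 7: edi=3&7=3
after add ebx, 1: ebx=2+1=3
cmp ebx, 5  (cmp 3,5)
jl L0: taken
after and edi, 7: edi=3&7=3
after add ebx, 1: ebx=3+1=4
cmp ebx, 5  (cmp 4,5)
jl L0: taken
after and edi, 7: edi=3&7=3
after add ebx, 1: ebx=4+1=5
cmp ebx, 5  (cmp 5,5)
jl L0: not taken
after add edi, esi: edi=3+6=9
halt.
Total executed instructions: 17.

17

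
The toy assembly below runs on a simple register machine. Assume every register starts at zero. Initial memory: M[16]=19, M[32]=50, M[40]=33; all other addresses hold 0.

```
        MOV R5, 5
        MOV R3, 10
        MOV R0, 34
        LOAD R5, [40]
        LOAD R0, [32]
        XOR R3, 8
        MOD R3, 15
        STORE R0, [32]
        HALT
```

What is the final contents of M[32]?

50

MOV R5, 5 → R5=5
MOV R3, 10 → R3=10
MOV R0, 34 → R0=34
LOAD R5, [40] → R5=M[40]=33
LOAD R0, [32] → R0=M[32]=50
XOR R3, 8 → R3=10^8=2
MOD R3, 15 → R3=2%15=2
STORE R0, [32] → M[32]=50
halt.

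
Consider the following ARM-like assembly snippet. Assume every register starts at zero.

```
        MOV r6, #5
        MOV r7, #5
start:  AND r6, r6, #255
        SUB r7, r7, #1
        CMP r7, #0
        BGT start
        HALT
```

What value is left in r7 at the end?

0

r6=5
r7=5
r6=5&255=5
r7=5-1=4
CMP r7, #0  (cmp 4,0)
BGT start: taken
r6=5&255=5
r7=4-1=3
CMP r7, #0  (cmp 3,0)
BGT start: taken
r6=5&255=5
r7=3-1=2
CMP r7, #0  (cmp 2,0)
BGT start: taken
r6=5&255=5
r7=2-1=1
CMP r7, #0  (cmp 1,0)
BGT start: taken
r6=5&255=5
r7=1-1=0
CMP r7, #0  (cmp 0,0)
BGT start: not taken
halt.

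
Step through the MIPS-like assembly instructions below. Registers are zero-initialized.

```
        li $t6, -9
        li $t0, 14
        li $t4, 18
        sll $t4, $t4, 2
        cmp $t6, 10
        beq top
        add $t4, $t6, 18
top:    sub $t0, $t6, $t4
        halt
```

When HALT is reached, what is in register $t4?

9

after li $t6, -9: $t6=-9
after li $t0, 14: $t0=14
after li $t4, 18: $t4=18
after sll $t4, $t4, 2: $t4=18<<2=72
cmp $t6, 10  (cmp -9,10)
beq top: not taken
after add $t4, $t6, 18: $t4=(-9)+18=9
after sub $t0, $t6, $t4: $t0=(-9)-9=-18
halt.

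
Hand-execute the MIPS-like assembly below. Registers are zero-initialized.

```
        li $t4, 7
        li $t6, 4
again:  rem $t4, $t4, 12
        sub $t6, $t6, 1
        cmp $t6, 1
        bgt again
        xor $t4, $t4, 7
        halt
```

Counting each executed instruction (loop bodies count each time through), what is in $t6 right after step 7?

3

li $t4, 7 → $t4=7
li $t6, 4 → $t6=4
rem $t4, $t4, 12 → $t4=7%12=7
sub $t6, $t6, 1 → $t6=4-1=3
cmp $t6, 1  (cmp 3,1)
bgt again: taken
rem $t4, $t4, 12 → $t4=7%12=7
After step 7: $t6 = 3.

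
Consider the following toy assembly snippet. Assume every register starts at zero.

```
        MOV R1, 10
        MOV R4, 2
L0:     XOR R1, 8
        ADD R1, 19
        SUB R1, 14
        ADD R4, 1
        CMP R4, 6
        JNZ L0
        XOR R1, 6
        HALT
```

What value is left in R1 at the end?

40

R1=10
R4=2
R1=10^8=2
R1=2+19=21
R1=21-14=7
R4=2+1=3
CMP R4, 6  (cmp 3,6)
JNZ L0: taken
R1=7^8=15
R1=15+19=34
R1=34-14=20
R4=3+1=4
CMP R4, 6  (cmp 4,6)
JNZ L0: taken
R1=20^8=28
R1=28+19=47
R1=47-14=33
R4=4+1=5
CMP R4, 6  (cmp 5,6)
JNZ L0: taken
R1=33^8=41
R1=41+19=60
R1=60-14=46
R4=5+1=6
CMP R4, 6  (cmp 6,6)
JNZ L0: not taken
R1=46^6=40
halt.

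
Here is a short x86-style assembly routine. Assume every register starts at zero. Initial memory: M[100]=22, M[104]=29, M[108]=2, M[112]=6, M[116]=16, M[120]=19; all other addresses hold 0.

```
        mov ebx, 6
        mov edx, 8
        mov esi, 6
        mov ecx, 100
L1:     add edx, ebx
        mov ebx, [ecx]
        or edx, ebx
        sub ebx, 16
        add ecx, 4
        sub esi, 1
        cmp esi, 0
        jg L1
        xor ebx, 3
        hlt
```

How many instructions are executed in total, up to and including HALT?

mov ebx, 6 → ebx=6
mov edx, 8 → edx=8
mov esi, 6 → esi=6
mov ecx, 100 → ecx=100
add edx, ebx → edx=8+6=14
mov ebx, [ecx] → ebx=M[100]=22
or edx, ebx → edx=14|22=30
sub ebx, 16 → ebx=22-16=6
add ecx, 4 → ecx=100+4=104
sub esi, 1 → esi=6-1=5
cmp esi, 0  (cmp 5,0)
jg L1: taken
add edx, ebx → edx=30+6=36
mov ebx, [ecx] → ebx=M[104]=29
or edx, ebx → edx=36|29=61
sub ebx, 16 → ebx=29-16=13
add ecx, 4 → ecx=104+4=108
sub esi, 1 → esi=5-1=4
cmp esi, 0  (cmp 4,0)
jg L1: taken
add edx, ebx → edx=61+13=74
mov ebx, [ecx] → ebx=M[108]=2
or edx, ebx → edx=74|2=74
sub ebx, 16 → ebx=2-16=-14
add ecx, 4 → ecx=108+4=112
sub esi, 1 → esi=4-1=3
cmp esi, 0  (cmp 3,0)
jg L1: taken
add edx, ebx → edx=74+(-14)=60
mov ebx, [ecx] → ebx=M[112]=6
or edx, ebx → edx=60|6=62
sub ebx, 16 → ebx=6-16=-10
add ecx, 4 → ecx=112+4=116
sub esi, 1 → esi=3-1=2
cmp esi, 0  (cmp 2,0)
jg L1: taken
add edx, ebx → edx=62+(-10)=52
mov ebx, [ecx] → ebx=M[116]=16
or edx, ebx → edx=52|16=52
sub ebx, 16 → ebx=16-16=0
add ecx, 4 → ecx=116+4=120
sub esi, 1 → esi=2-1=1
cmp esi, 0  (cmp 1,0)
jg L1: taken
add edx, ebx → edx=52+0=52
mov ebx, [ecx] → ebx=M[120]=19
or edx, ebx → edx=52|19=55
sub ebx, 16 → ebx=19-16=3
add ecx, 4 → ecx=120+4=124
sub esi, 1 → esi=1-1=0
cmp esi, 0  (cmp 0,0)
jg L1: not taken
xor ebx, 3 → ebx=3^3=0
halt.
Total executed instructions: 54.

54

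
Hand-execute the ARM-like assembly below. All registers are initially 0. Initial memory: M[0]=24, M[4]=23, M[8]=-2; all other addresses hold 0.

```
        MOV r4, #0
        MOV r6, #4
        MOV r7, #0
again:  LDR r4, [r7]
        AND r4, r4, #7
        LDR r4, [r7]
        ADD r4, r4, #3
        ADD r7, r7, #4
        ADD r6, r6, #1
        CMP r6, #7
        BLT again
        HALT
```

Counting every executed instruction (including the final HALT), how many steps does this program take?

r4=0
r6=4
r7=0
r4=M[0]=24
r4=24&7=0
r4=M[0]=24
r4=24+3=27
r7=0+4=4
r6=4+1=5
CMP r6, #7  (cmp 5,7)
BLT again: taken
r4=M[4]=23
r4=23&7=7
r4=M[4]=23
r4=23+3=26
r7=4+4=8
r6=5+1=6
CMP r6, #7  (cmp 6,7)
BLT again: taken
r4=M[8]=-2
r4=(-2)&7=6
r4=M[8]=-2
r4=(-2)+3=1
r7=8+4=12
r6=6+1=7
CMP r6, #7  (cmp 7,7)
BLT again: not taken
halt.
Total executed instructions: 28.

28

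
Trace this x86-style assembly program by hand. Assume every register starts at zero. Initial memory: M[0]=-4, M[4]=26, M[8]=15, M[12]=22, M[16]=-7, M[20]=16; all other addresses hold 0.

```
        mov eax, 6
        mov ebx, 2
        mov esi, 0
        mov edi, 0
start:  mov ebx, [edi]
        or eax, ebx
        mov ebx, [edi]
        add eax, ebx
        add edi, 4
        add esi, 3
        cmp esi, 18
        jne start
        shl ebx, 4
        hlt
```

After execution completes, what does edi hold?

24

after mov eax, 6: eax=6
after mov ebx, 2: ebx=2
after mov esi, 0: esi=0
after mov edi, 0: edi=0
after mov ebx, [edi]: ebx=M[0]=-4
after or eax, ebx: eax=6|(-4)=-2
after mov ebx, [edi]: ebx=M[0]=-4
after add eax, ebx: eax=(-2)+(-4)=-6
after add edi, 4: edi=0+4=4
after add esi, 3: esi=0+3=3
cmp esi, 18  (cmp 3,18)
jne start: taken
after mov ebx, [edi]: ebx=M[4]=26
after or eax, ebx: eax=(-6)|26=-6
after mov ebx, [edi]: ebx=M[4]=26
after add eax, ebx: eax=(-6)+26=20
after add edi, 4: edi=4+4=8
after add esi, 3: esi=3+3=6
cmp esi, 18  (cmp 6,18)
jne start: taken
after mov ebx, [edi]: ebx=M[8]=15
after or eax, ebx: eax=20|15=31
after mov ebx, [edi]: ebx=M[8]=15
after add eax, ebx: eax=31+15=46
after add edi, 4: edi=8+4=12
after add esi, 3: esi=6+3=9
cmp esi, 18  (cmp 9,18)
jne start: taken
after mov ebx, [edi]: ebx=M[12]=22
after or eax, ebx: eax=46|22=62
after mov ebx, [edi]: ebx=M[12]=22
after add eax, ebx: eax=62+22=84
after add edi, 4: edi=12+4=16
after add esi, 3: esi=9+3=12
cmp esi, 18  (cmp 12,18)
jne start: taken
after mov ebx, [edi]: ebx=M[16]=-7
after or eax, ebx: eax=84|(-7)=-3
after mov ebx, [edi]: ebx=M[16]=-7
after add eax, ebx: eax=(-3)+(-7)=-10
after add edi, 4: edi=16+4=20
after add esi, 3: esi=12+3=15
cmp esi, 18  (cmp 15,18)
jne start: taken
after mov ebx, [edi]: ebx=M[20]=16
after or eax, ebx: eax=(-10)|16=-10
after mov ebx, [edi]: ebx=M[20]=16
after add eax, ebx: eax=(-10)+16=6
after add edi, 4: edi=20+4=24
after add esi, 3: esi=15+3=18
cmp esi, 18  (cmp 18,18)
jne start: not taken
after shl ebx, 4: ebx=16<<4=256
halt.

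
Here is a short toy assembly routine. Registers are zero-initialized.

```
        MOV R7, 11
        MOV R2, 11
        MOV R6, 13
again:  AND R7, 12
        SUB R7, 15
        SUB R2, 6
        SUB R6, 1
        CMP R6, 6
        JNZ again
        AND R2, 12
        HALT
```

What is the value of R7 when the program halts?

MOV R7, 11 → R7=11
MOV R2, 11 → R2=11
MOV R6, 13 → R6=13
AND R7, 12 → R7=11&12=8
SUB R7, 15 → R7=8-15=-7
SUB R2, 6 → R2=11-6=5
SUB R6, 1 → R6=13-1=12
CMP R6, 6  (cmp 12,6)
JNZ again: taken
AND R7, 12 → R7=(-7)&12=8
SUB R7, 15 → R7=8-15=-7
SUB R2, 6 → R2=5-6=-1
SUB R6, 1 → R6=12-1=11
CMP R6, 6  (cmp 11,6)
JNZ again: taken
AND R7, 12 → R7=(-7)&12=8
SUB R7, 15 → R7=8-15=-7
SUB R2, 6 → R2=(-1)-6=-7
SUB R6, 1 → R6=11-1=10
CMP R6, 6  (cmp 10,6)
JNZ again: taken
AND R7, 12 → R7=(-7)&12=8
SUB R7, 15 → R7=8-15=-7
SUB R2, 6 → R2=(-7)-6=-13
SUB R6, 1 → R6=10-1=9
CMP R6, 6  (cmp 9,6)
JNZ again: taken
AND R7, 12 → R7=(-7)&12=8
SUB R7, 15 → R7=8-15=-7
SUB R2, 6 → R2=(-13)-6=-19
SUB R6, 1 → R6=9-1=8
CMP R6, 6  (cmp 8,6)
JNZ again: taken
AND R7, 12 → R7=(-7)&12=8
SUB R7, 15 → R7=8-15=-7
SUB R2, 6 → R2=(-19)-6=-25
SUB R6, 1 → R6=8-1=7
CMP R6, 6  (cmp 7,6)
JNZ again: taken
AND R7, 12 → R7=(-7)&12=8
SUB R7, 15 → R7=8-15=-7
SUB R2, 6 → R2=(-25)-6=-31
SUB R6, 1 → R6=7-1=6
CMP R6, 6  (cmp 6,6)
JNZ again: not taken
AND R2, 12 → R2=(-31)&12=0
halt.

-7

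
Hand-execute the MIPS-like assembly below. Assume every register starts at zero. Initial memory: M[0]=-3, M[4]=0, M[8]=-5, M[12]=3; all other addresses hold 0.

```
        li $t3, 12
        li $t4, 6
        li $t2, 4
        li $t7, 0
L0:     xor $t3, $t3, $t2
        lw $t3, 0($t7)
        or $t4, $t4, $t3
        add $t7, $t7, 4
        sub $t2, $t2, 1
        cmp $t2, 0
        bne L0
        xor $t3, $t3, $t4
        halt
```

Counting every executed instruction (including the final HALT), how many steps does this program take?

34

li $t3, 12 → $t3=12
li $t4, 6 → $t4=6
li $t2, 4 → $t2=4
li $t7, 0 → $t7=0
xor $t3, $t3, $t2 → $t3=12^4=8
lw $t3, 0($t7) → $t3=M[0]=-3
or $t4, $t4, $t3 → $t4=6|(-3)=-1
add $t7, $t7, 4 → $t7=0+4=4
sub $t2, $t2, 1 → $t2=4-1=3
cmp $t2, 0  (cmp 3,0)
bne L0: taken
xor $t3, $t3, $t2 → $t3=(-3)^3=-2
lw $t3, 0($t7) → $t3=M[4]=0
or $t4, $t4, $t3 → $t4=(-1)|0=-1
add $t7, $t7, 4 → $t7=4+4=8
sub $t2, $t2, 1 → $t2=3-1=2
cmp $t2, 0  (cmp 2,0)
bne L0: taken
xor $t3, $t3, $t2 → $t3=0^2=2
lw $t3, 0($t7) → $t3=M[8]=-5
or $t4, $t4, $t3 → $t4=(-1)|(-5)=-1
add $t7, $t7, 4 → $t7=8+4=12
sub $t2, $t2, 1 → $t2=2-1=1
cmp $t2, 0  (cmp 1,0)
bne L0: taken
xor $t3, $t3, $t2 → $t3=(-5)^1=-6
lw $t3, 0($t7) → $t3=M[12]=3
or $t4, $t4, $t3 → $t4=(-1)|3=-1
add $t7, $t7, 4 → $t7=12+4=16
sub $t2, $t2, 1 → $t2=1-1=0
cmp $t2, 0  (cmp 0,0)
bne L0: not taken
xor $t3, $t3, $t4 → $t3=3^(-1)=-4
halt.
Total executed instructions: 34.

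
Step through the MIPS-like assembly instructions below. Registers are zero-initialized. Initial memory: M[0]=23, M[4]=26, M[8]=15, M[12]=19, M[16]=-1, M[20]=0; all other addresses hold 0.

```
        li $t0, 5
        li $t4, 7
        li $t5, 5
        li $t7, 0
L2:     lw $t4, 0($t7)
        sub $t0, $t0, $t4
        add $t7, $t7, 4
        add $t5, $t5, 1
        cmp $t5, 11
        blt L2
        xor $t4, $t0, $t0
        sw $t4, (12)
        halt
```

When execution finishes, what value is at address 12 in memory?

0

after li $t0, 5: $t0=5
after li $t4, 7: $t4=7
after li $t5, 5: $t5=5
after li $t7, 0: $t7=0
after lw $t4, 0($t7): $t4=M[0]=23
after sub $t0, $t0, $t4: $t0=5-23=-18
after add $t7, $t7, 4: $t7=0+4=4
after add $t5, $t5, 1: $t5=5+1=6
cmp $t5, 11  (cmp 6,11)
blt L2: taken
after lw $t4, 0($t7): $t4=M[4]=26
after sub $t0, $t0, $t4: $t0=(-18)-26=-44
after add $t7, $t7, 4: $t7=4+4=8
after add $t5, $t5, 1: $t5=6+1=7
cmp $t5, 11  (cmp 7,11)
blt L2: taken
after lw $t4, 0($t7): $t4=M[8]=15
after sub $t0, $t0, $t4: $t0=(-44)-15=-59
after add $t7, $t7, 4: $t7=8+4=12
after add $t5, $t5, 1: $t5=7+1=8
cmp $t5, 11  (cmp 8,11)
blt L2: taken
after lw $t4, 0($t7): $t4=M[12]=19
after sub $t0, $t0, $t4: $t0=(-59)-19=-78
after add $t7, $t7, 4: $t7=12+4=16
after add $t5, $t5, 1: $t5=8+1=9
cmp $t5, 11  (cmp 9,11)
blt L2: taken
after lw $t4, 0($t7): $t4=M[16]=-1
after sub $t0, $t0, $t4: $t0=(-78)-(-1)=-77
after add $t7, $t7, 4: $t7=16+4=20
after add $t5, $t5, 1: $t5=9+1=10
cmp $t5, 11  (cmp 10,11)
blt L2: taken
after lw $t4, 0($t7): $t4=M[20]=0
after sub $t0, $t0, $t4: $t0=(-77)-0=-77
after add $t7, $t7, 4: $t7=20+4=24
after add $t5, $t5, 1: $t5=10+1=11
cmp $t5, 11  (cmp 11,11)
blt L2: not taken
after xor $t4, $t0, $t0: $t4=(-77)^(-77)=0
sw $t4, (12) → M[12]=0
halt.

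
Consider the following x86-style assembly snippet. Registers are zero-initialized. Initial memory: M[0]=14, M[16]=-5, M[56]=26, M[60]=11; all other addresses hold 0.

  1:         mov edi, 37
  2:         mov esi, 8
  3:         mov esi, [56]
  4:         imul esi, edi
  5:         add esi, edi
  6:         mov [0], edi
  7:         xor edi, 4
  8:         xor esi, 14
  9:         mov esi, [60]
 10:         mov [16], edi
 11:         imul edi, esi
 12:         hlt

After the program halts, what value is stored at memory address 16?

edi=37
esi=8
esi=M[56]=26
esi=26*37=962
esi=962+37=999
mov [0], edi → M[0]=37
edi=37^4=33
esi=999^14=1001
esi=M[60]=11
mov [16], edi → M[16]=33
edi=33*11=363
halt.

33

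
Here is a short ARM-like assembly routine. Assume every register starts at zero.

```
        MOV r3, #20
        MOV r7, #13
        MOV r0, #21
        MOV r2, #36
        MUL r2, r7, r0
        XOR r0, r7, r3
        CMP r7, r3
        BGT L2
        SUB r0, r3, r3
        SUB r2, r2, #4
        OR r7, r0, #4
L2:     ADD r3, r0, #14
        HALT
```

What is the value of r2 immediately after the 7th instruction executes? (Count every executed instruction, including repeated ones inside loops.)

after MOV r3, #20: r3=20
after MOV r7, #13: r7=13
after MOV r0, #21: r0=21
after MOV r2, #36: r2=36
after MUL r2, r7, r0: r2=13*21=273
after XOR r0, r7, r3: r0=13^20=25
CMP r7, r3  (cmp 13,20)
After step 7: r2 = 273.

273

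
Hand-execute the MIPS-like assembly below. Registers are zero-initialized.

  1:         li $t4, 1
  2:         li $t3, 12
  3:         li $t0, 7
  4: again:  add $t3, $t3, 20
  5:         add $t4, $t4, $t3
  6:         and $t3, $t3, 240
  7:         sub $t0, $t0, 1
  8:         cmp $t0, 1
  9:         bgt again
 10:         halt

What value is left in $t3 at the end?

112

after li $t4, 1: $t4=1
after li $t3, 12: $t3=12
after li $t0, 7: $t0=7
after add $t3, $t3, 20: $t3=12+20=32
after add $t4, $t4, $t3: $t4=1+32=33
after and $t3, $t3, 240: $t3=32&240=32
after sub $t0, $t0, 1: $t0=7-1=6
cmp $t0, 1  (cmp 6,1)
bgt again: taken
after add $t3, $t3, 20: $t3=32+20=52
after add $t4, $t4, $t3: $t4=33+52=85
after and $t3, $t3, 240: $t3=52&240=48
after sub $t0, $t0, 1: $t0=6-1=5
cmp $t0, 1  (cmp 5,1)
bgt again: taken
after add $t3, $t3, 20: $t3=48+20=68
after add $t4, $t4, $t3: $t4=85+68=153
after and $t3, $t3, 240: $t3=68&240=64
after sub $t0, $t0, 1: $t0=5-1=4
cmp $t0, 1  (cmp 4,1)
bgt again: taken
after add $t3, $t3, 20: $t3=64+20=84
after add $t4, $t4, $t3: $t4=153+84=237
after and $t3, $t3, 240: $t3=84&240=80
after sub $t0, $t0, 1: $t0=4-1=3
cmp $t0, 1  (cmp 3,1)
bgt again: taken
after add $t3, $t3, 20: $t3=80+20=100
after add $t4, $t4, $t3: $t4=237+100=337
after and $t3, $t3, 240: $t3=100&240=96
after sub $t0, $t0, 1: $t0=3-1=2
cmp $t0, 1  (cmp 2,1)
bgt again: taken
after add $t3, $t3, 20: $t3=96+20=116
after add $t4, $t4, $t3: $t4=337+116=453
after and $t3, $t3, 240: $t3=116&240=112
after sub $t0, $t0, 1: $t0=2-1=1
cmp $t0, 1  (cmp 1,1)
bgt again: not taken
halt.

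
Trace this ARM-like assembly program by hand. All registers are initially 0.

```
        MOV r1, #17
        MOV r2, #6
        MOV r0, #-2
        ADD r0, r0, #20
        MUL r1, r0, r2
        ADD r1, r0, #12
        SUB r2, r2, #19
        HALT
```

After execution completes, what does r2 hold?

-13

MOV r1, #17 → r1=17
MOV r2, #6 → r2=6
MOV r0, #-2 → r0=-2
ADD r0, r0, #20 → r0=(-2)+20=18
MUL r1, r0, r2 → r1=18*6=108
ADD r1, r0, #12 → r1=18+12=30
SUB r2, r2, #19 → r2=6-19=-13
halt.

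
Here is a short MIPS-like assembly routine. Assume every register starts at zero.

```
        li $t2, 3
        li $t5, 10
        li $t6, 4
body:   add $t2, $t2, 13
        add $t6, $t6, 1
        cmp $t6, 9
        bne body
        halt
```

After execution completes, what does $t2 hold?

68

after li $t2, 3: $t2=3
after li $t5, 10: $t5=10
after li $t6, 4: $t6=4
after add $t2, $t2, 13: $t2=3+13=16
after add $t6, $t6, 1: $t6=4+1=5
cmp $t6, 9  (cmp 5,9)
bne body: taken
after add $t2, $t2, 13: $t2=16+13=29
after add $t6, $t6, 1: $t6=5+1=6
cmp $t6, 9  (cmp 6,9)
bne body: taken
after add $t2, $t2, 13: $t2=29+13=42
after add $t6, $t6, 1: $t6=6+1=7
cmp $t6, 9  (cmp 7,9)
bne body: taken
after add $t2, $t2, 13: $t2=42+13=55
after add $t6, $t6, 1: $t6=7+1=8
cmp $t6, 9  (cmp 8,9)
bne body: taken
after add $t2, $t2, 13: $t2=55+13=68
after add $t6, $t6, 1: $t6=8+1=9
cmp $t6, 9  (cmp 9,9)
bne body: not taken
halt.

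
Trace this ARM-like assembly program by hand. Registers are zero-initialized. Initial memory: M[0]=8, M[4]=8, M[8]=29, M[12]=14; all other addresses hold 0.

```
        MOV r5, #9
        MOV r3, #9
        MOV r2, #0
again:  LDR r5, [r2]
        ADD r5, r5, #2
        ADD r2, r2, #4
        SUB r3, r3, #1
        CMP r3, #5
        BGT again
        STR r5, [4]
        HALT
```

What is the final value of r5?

after MOV r5, #9: r5=9
after MOV r3, #9: r3=9
after MOV r2, #0: r2=0
after LDR r5, [r2]: r5=M[0]=8
after ADD r5, r5, #2: r5=8+2=10
after ADD r2, r2, #4: r2=0+4=4
after SUB r3, r3, #1: r3=9-1=8
CMP r3, #5  (cmp 8,5)
BGT again: taken
after LDR r5, [r2]: r5=M[4]=8
after ADD r5, r5, #2: r5=8+2=10
after ADD r2, r2, #4: r2=4+4=8
after SUB r3, r3, #1: r3=8-1=7
CMP r3, #5  (cmp 7,5)
BGT again: taken
after LDR r5, [r2]: r5=M[8]=29
after ADD r5, r5, #2: r5=29+2=31
after ADD r2, r2, #4: r2=8+4=12
after SUB r3, r3, #1: r3=7-1=6
CMP r3, #5  (cmp 6,5)
BGT again: taken
after LDR r5, [r2]: r5=M[12]=14
after ADD r5, r5, #2: r5=14+2=16
after ADD r2, r2, #4: r2=12+4=16
after SUB r3, r3, #1: r3=6-1=5
CMP r3, #5  (cmp 5,5)
BGT again: not taken
STR r5, [4] → M[4]=16
halt.

16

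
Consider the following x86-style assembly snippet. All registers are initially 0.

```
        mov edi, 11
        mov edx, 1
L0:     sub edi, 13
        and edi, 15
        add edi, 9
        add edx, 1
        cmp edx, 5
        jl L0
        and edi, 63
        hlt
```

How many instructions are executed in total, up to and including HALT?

28

mov edi, 11 → edi=11
mov edx, 1 → edx=1
sub edi, 13 → edi=11-13=-2
and edi, 15 → edi=(-2)&15=14
add edi, 9 → edi=14+9=23
add edx, 1 → edx=1+1=2
cmp edx, 5  (cmp 2,5)
jl L0: taken
sub edi, 13 → edi=23-13=10
and edi, 15 → edi=10&15=10
add edi, 9 → edi=10+9=19
add edx, 1 → edx=2+1=3
cmp edx, 5  (cmp 3,5)
jl L0: taken
sub edi, 13 → edi=19-13=6
and edi, 15 → edi=6&15=6
add edi, 9 → edi=6+9=15
add edx, 1 → edx=3+1=4
cmp edx, 5  (cmp 4,5)
jl L0: taken
sub edi, 13 → edi=15-13=2
and edi, 15 → edi=2&15=2
add edi, 9 → edi=2+9=11
add edx, 1 → edx=4+1=5
cmp edx, 5  (cmp 5,5)
jl L0: not taken
and edi, 63 → edi=11&63=11
halt.
Total executed instructions: 28.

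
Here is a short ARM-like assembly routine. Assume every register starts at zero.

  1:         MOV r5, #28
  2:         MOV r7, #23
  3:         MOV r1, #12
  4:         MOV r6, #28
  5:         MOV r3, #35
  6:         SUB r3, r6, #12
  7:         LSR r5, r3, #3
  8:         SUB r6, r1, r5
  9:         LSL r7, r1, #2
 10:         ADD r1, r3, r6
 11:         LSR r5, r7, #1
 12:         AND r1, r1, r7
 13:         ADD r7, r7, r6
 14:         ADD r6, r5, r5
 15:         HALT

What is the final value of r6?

48

MOV r5, #28 → r5=28
MOV r7, #23 → r7=23
MOV r1, #12 → r1=12
MOV r6, #28 → r6=28
MOV r3, #35 → r3=35
SUB r3, r6, #12 → r3=28-12=16
LSR r5, r3, #3 → r5=16>>3=2
SUB r6, r1, r5 → r6=12-2=10
LSL r7, r1, #2 → r7=12<<2=48
ADD r1, r3, r6 → r1=16+10=26
LSR r5, r7, #1 → r5=48>>1=24
AND r1, r1, r7 → r1=26&48=16
ADD r7, r7, r6 → r7=48+10=58
ADD r6, r5, r5 → r6=24+24=48
halt.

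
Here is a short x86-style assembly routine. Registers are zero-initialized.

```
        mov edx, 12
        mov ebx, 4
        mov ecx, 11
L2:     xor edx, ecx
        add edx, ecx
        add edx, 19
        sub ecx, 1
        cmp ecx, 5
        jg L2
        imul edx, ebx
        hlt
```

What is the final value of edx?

edx=12
ebx=4
ecx=11
edx=12^11=7
edx=7+11=18
edx=18+19=37
ecx=11-1=10
cmp ecx, 5  (cmp 10,5)
jg L2: taken
edx=37^10=47
edx=47+10=57
edx=57+19=76
ecx=10-1=9
cmp ecx, 5  (cmp 9,5)
jg L2: taken
edx=76^9=69
edx=69+9=78
edx=78+19=97
ecx=9-1=8
cmp ecx, 5  (cmp 8,5)
jg L2: taken
edx=97^8=105
edx=105+8=113
edx=113+19=132
ecx=8-1=7
cmp ecx, 5  (cmp 7,5)
jg L2: taken
edx=132^7=131
edx=131+7=138
edx=138+19=157
ecx=7-1=6
cmp ecx, 5  (cmp 6,5)
jg L2: taken
edx=157^6=155
edx=155+6=161
edx=161+19=180
ecx=6-1=5
cmp ecx, 5  (cmp 5,5)
jg L2: not taken
edx=180*4=720
halt.

720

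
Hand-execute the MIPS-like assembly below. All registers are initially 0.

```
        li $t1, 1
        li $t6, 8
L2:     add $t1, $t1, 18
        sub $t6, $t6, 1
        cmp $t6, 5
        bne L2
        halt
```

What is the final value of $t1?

after li $t1, 1: $t1=1
after li $t6, 8: $t6=8
after add $t1, $t1, 18: $t1=1+18=19
after sub $t6, $t6, 1: $t6=8-1=7
cmp $t6, 5  (cmp 7,5)
bne L2: taken
after add $t1, $t1, 18: $t1=19+18=37
after sub $t6, $t6, 1: $t6=7-1=6
cmp $t6, 5  (cmp 6,5)
bne L2: taken
after add $t1, $t1, 18: $t1=37+18=55
after sub $t6, $t6, 1: $t6=6-1=5
cmp $t6, 5  (cmp 5,5)
bne L2: not taken
halt.

55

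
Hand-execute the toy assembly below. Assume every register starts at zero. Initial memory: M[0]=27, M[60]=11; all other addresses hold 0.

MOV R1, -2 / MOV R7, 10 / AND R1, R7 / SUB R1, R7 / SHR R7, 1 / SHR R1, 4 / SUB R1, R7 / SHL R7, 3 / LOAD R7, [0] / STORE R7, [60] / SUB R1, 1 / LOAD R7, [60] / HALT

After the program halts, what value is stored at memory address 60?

27

R1=-2
R7=10
R1=(-2)&10=10
R1=10-10=0
R7=10>>1=5
R1=0>>4=0
R1=0-5=-5
R7=5<<3=40
R7=M[0]=27
STORE R7, [60] → M[60]=27
R1=(-5)-1=-6
R7=M[60]=27
halt.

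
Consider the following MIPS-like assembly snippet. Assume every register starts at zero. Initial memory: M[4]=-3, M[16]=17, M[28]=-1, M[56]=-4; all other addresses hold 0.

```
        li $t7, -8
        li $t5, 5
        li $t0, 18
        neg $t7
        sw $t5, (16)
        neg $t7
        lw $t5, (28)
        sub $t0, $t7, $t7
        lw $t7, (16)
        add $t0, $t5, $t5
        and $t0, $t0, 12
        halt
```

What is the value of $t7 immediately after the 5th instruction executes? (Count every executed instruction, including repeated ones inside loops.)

$t7=-8
$t5=5
$t0=18
$t7=-(-8)=8
sw $t5, (16) → M[16]=5
After step 5: $t7 = 8.

8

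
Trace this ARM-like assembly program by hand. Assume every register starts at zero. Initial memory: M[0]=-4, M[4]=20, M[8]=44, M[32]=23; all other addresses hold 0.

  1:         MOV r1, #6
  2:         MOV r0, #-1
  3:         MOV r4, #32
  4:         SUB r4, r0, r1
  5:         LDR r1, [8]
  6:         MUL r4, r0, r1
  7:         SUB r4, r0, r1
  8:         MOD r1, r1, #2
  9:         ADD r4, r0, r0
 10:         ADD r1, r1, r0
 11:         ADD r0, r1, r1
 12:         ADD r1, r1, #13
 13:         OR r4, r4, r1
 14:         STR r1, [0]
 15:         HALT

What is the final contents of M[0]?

r1=6
r0=-1
r4=32
r4=(-1)-6=-7
r1=M[8]=44
r4=(-1)*44=-44
r4=(-1)-44=-45
r1=44%2=0
r4=(-1)+(-1)=-2
r1=0+(-1)=-1
r0=(-1)+(-1)=-2
r1=(-1)+13=12
r4=(-2)|12=-2
STR r1, [0] → M[0]=12
halt.

12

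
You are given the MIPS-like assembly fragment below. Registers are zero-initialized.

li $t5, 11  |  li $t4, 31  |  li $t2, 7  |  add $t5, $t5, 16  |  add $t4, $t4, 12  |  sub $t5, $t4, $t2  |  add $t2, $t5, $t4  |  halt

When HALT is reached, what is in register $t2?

$t5=11
$t4=31
$t2=7
$t5=11+16=27
$t4=31+12=43
$t5=43-7=36
$t2=36+43=79
halt.

79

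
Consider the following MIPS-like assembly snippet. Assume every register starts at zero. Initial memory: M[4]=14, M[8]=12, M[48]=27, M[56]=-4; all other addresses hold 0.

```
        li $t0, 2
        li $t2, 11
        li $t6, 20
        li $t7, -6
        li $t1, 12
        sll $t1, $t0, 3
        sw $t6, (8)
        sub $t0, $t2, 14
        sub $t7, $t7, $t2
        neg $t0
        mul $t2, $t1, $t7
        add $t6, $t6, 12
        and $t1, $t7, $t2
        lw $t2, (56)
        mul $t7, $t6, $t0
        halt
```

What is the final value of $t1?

-288

$t0=2
$t2=11
$t6=20
$t7=-6
$t1=12
$t1=2<<3=16
sw $t6, (8) → M[8]=20
$t0=11-14=-3
$t7=(-6)-11=-17
$t0=-(-3)=3
$t2=16*(-17)=-272
$t6=20+12=32
$t1=(-17)&(-272)=-288
$t2=M[56]=-4
$t7=32*3=96
halt.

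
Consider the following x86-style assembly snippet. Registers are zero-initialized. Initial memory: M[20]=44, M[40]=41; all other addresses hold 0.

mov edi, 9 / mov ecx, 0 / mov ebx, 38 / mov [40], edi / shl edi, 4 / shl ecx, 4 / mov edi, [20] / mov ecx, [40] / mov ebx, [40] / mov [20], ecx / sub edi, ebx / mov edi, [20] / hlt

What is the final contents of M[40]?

after mov edi, 9: edi=9
after mov ecx, 0: ecx=0
after mov ebx, 38: ebx=38
mov [40], edi → M[40]=9
after shl edi, 4: edi=9<<4=144
after shl ecx, 4: ecx=0<<4=0
after mov edi, [20]: edi=M[20]=44
after mov ecx, [40]: ecx=M[40]=9
after mov ebx, [40]: ebx=M[40]=9
mov [20], ecx → M[20]=9
after sub edi, ebx: edi=44-9=35
after mov edi, [20]: edi=M[20]=9
halt.

9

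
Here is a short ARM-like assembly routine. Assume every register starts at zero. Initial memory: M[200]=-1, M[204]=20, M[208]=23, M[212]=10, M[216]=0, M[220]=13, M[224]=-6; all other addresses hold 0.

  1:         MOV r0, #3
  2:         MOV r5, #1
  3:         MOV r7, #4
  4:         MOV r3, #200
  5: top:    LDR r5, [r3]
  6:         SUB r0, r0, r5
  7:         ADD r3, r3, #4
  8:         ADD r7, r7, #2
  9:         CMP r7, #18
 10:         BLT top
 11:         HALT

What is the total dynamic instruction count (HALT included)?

after MOV r0, #3: r0=3
after MOV r5, #1: r5=1
after MOV r7, #4: r7=4
after MOV r3, #200: r3=200
after LDR r5, [r3]: r5=M[200]=-1
after SUB r0, r0, r5: r0=3-(-1)=4
after ADD r3, r3, #4: r3=200+4=204
after ADD r7, r7, #2: r7=4+2=6
CMP r7, #18  (cmp 6,18)
BLT top: taken
after LDR r5, [r3]: r5=M[204]=20
after SUB r0, r0, r5: r0=4-20=-16
after ADD r3, r3, #4: r3=204+4=208
after ADD r7, r7, #2: r7=6+2=8
CMP r7, #18  (cmp 8,18)
BLT top: taken
after LDR r5, [r3]: r5=M[208]=23
after SUB r0, r0, r5: r0=(-16)-23=-39
after ADD r3, r3, #4: r3=208+4=212
after ADD r7, r7, #2: r7=8+2=10
CMP r7, #18  (cmp 10,18)
BLT top: taken
after LDR r5, [r3]: r5=M[212]=10
after SUB r0, r0, r5: r0=(-39)-10=-49
after ADD r3, r3, #4: r3=212+4=216
after ADD r7, r7, #2: r7=10+2=12
CMP r7, #18  (cmp 12,18)
BLT top: taken
after LDR r5, [r3]: r5=M[216]=0
after SUB r0, r0, r5: r0=(-49)-0=-49
after ADD r3, r3, #4: r3=216+4=220
after ADD r7, r7, #2: r7=12+2=14
CMP r7, #18  (cmp 14,18)
BLT top: taken
after LDR r5, [r3]: r5=M[220]=13
after SUB r0, r0, r5: r0=(-49)-13=-62
after ADD r3, r3, #4: r3=220+4=224
after ADD r7, r7, #2: r7=14+2=16
CMP r7, #18  (cmp 16,18)
BLT top: taken
after LDR r5, [r3]: r5=M[224]=-6
after SUB r0, r0, r5: r0=(-62)-(-6)=-56
after ADD r3, r3, #4: r3=224+4=228
after ADD r7, r7, #2: r7=16+2=18
CMP r7, #18  (cmp 18,18)
BLT top: not taken
halt.
Total executed instructions: 47.

47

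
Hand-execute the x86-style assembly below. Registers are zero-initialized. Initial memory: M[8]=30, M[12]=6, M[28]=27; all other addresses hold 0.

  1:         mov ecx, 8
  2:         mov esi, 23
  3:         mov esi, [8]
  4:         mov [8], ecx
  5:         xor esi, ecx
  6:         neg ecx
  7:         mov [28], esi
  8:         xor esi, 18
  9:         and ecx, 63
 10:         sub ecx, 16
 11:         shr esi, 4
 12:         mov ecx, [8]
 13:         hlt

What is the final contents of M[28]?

ecx=8
esi=23
esi=M[8]=30
mov [8], ecx → M[8]=8
esi=30^8=22
ecx=-(8)=-8
mov [28], esi → M[28]=22
esi=22^18=4
ecx=(-8)&63=56
ecx=56-16=40
esi=4>>4=0
ecx=M[8]=8
halt.

22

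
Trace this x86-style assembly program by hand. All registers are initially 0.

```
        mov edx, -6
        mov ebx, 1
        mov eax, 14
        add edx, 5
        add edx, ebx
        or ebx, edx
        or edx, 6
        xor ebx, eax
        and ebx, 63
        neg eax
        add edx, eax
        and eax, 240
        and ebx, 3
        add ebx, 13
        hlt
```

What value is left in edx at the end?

-8

edx=-6
ebx=1
eax=14
edx=(-6)+5=-1
edx=(-1)+1=0
ebx=1|0=1
edx=0|6=6
ebx=1^14=15
ebx=15&63=15
eax=-(14)=-14
edx=6+(-14)=-8
eax=(-14)&240=240
ebx=15&3=3
ebx=3+13=16
halt.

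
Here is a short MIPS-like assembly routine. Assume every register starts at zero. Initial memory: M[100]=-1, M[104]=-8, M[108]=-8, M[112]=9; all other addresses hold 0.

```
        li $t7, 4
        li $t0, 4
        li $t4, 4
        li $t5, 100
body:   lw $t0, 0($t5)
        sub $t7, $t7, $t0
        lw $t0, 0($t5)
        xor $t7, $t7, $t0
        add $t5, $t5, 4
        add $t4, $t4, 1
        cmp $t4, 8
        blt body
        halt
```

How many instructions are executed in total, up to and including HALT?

$t7=4
$t0=4
$t4=4
$t5=100
$t0=M[100]=-1
$t7=4-(-1)=5
$t0=M[100]=-1
$t7=5^(-1)=-6
$t5=100+4=104
$t4=4+1=5
cmp $t4, 8  (cmp 5,8)
blt body: taken
$t0=M[104]=-8
$t7=(-6)-(-8)=2
$t0=M[104]=-8
$t7=2^(-8)=-6
$t5=104+4=108
$t4=5+1=6
cmp $t4, 8  (cmp 6,8)
blt body: taken
$t0=M[108]=-8
$t7=(-6)-(-8)=2
$t0=M[108]=-8
$t7=2^(-8)=-6
$t5=108+4=112
$t4=6+1=7
cmp $t4, 8  (cmp 7,8)
blt body: taken
$t0=M[112]=9
$t7=(-6)-9=-15
$t0=M[112]=9
$t7=(-15)^9=-8
$t5=112+4=116
$t4=7+1=8
cmp $t4, 8  (cmp 8,8)
blt body: not taken
halt.
Total executed instructions: 37.

37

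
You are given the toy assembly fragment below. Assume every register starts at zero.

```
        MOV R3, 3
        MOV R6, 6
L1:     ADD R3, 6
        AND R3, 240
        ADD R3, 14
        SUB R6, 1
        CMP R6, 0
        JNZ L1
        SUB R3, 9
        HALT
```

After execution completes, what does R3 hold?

after MOV R3, 3: R3=3
after MOV R6, 6: R6=6
after ADD R3, 6: R3=3+6=9
after AND R3, 240: R3=9&240=0
after ADD R3, 14: R3=0+14=14
after SUB R6, 1: R6=6-1=5
CMP R6, 0  (cmp 5,0)
JNZ L1: taken
after ADD R3, 6: R3=14+6=20
after AND R3, 240: R3=20&240=16
after ADD R3, 14: R3=16+14=30
after SUB R6, 1: R6=5-1=4
CMP R6, 0  (cmp 4,0)
JNZ L1: taken
after ADD R3, 6: R3=30+6=36
after AND R3, 240: R3=36&240=32
after ADD R3, 14: R3=32+14=46
after SUB R6, 1: R6=4-1=3
CMP R6, 0  (cmp 3,0)
JNZ L1: taken
after ADD R3, 6: R3=46+6=52
after AND R3, 240: R3=52&240=48
after ADD R3, 14: R3=48+14=62
after SUB R6, 1: R6=3-1=2
CMP R6, 0  (cmp 2,0)
JNZ L1: taken
after ADD R3, 6: R3=62+6=68
after AND R3, 240: R3=68&240=64
after ADD R3, 14: R3=64+14=78
after SUB R6, 1: R6=2-1=1
CMP R6, 0  (cmp 1,0)
JNZ L1: taken
after ADD R3, 6: R3=78+6=84
after AND R3, 240: R3=84&240=80
after ADD R3, 14: R3=80+14=94
after SUB R6, 1: R6=1-1=0
CMP R6, 0  (cmp 0,0)
JNZ L1: not taken
after SUB R3, 9: R3=94-9=85
halt.

85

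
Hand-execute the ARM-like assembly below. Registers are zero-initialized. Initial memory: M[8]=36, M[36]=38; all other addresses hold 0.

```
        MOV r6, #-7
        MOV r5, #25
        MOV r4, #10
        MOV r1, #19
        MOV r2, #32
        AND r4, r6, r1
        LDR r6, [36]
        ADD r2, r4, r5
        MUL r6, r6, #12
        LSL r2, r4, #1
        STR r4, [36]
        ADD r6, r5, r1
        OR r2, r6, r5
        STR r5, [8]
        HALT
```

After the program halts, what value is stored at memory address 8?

25

r6=-7
r5=25
r4=10
r1=19
r2=32
r4=(-7)&19=17
r6=M[36]=38
r2=17+25=42
r6=38*12=456
r2=17<<1=34
STR r4, [36] → M[36]=17
r6=25+19=44
r2=44|25=61
STR r5, [8] → M[8]=25
halt.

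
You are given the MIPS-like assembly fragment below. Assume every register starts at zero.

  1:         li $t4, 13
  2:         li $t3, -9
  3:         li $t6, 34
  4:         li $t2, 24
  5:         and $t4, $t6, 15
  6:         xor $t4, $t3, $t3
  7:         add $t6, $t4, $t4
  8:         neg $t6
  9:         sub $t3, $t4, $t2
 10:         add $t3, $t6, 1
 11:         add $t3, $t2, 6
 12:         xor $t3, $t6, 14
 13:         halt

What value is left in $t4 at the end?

after li $t4, 13: $t4=13
after li $t3, -9: $t3=-9
after li $t6, 34: $t6=34
after li $t2, 24: $t2=24
after and $t4, $t6, 15: $t4=34&15=2
after xor $t4, $t3, $t3: $t4=(-9)^(-9)=0
after add $t6, $t4, $t4: $t6=0+0=0
after neg $t6: $t6=-(0)=0
after sub $t3, $t4, $t2: $t3=0-24=-24
after add $t3, $t6, 1: $t3=0+1=1
after add $t3, $t2, 6: $t3=24+6=30
after xor $t3, $t6, 14: $t3=0^14=14
halt.

0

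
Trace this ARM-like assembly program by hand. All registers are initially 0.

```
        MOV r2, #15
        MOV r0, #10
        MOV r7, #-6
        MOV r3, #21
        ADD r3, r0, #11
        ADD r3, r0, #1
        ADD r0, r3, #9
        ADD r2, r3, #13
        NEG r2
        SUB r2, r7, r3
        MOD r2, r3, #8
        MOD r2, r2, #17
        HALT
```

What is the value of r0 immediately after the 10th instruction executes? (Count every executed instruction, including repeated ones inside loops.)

20

MOV r2, #15 → r2=15
MOV r0, #10 → r0=10
MOV r7, #-6 → r7=-6
MOV r3, #21 → r3=21
ADD r3, r0, #11 → r3=10+11=21
ADD r3, r0, #1 → r3=10+1=11
ADD r0, r3, #9 → r0=11+9=20
ADD r2, r3, #13 → r2=11+13=24
NEG r2 → r2=-(24)=-24
SUB r2, r7, r3 → r2=(-6)-11=-17
After step 10: r0 = 20.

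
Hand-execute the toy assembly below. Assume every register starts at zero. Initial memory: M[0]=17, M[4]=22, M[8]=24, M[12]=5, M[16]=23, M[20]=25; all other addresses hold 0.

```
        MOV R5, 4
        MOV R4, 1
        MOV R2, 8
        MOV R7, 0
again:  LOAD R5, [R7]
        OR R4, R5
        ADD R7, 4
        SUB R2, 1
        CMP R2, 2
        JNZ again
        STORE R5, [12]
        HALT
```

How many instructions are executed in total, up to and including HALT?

after MOV R5, 4: R5=4
after MOV R4, 1: R4=1
after MOV R2, 8: R2=8
after MOV R7, 0: R7=0
after LOAD R5, [R7]: R5=M[0]=17
after OR R4, R5: R4=1|17=17
after ADD R7, 4: R7=0+4=4
after SUB R2, 1: R2=8-1=7
CMP R2, 2  (cmp 7,2)
JNZ again: taken
after LOAD R5, [R7]: R5=M[4]=22
after OR R4, R5: R4=17|22=23
after ADD R7, 4: R7=4+4=8
after SUB R2, 1: R2=7-1=6
CMP R2, 2  (cmp 6,2)
JNZ again: taken
after LOAD R5, [R7]: R5=M[8]=24
after OR R4, R5: R4=23|24=31
after ADD R7, 4: R7=8+4=12
after SUB R2, 1: R2=6-1=5
CMP R2, 2  (cmp 5,2)
JNZ again: taken
after LOAD R5, [R7]: R5=M[12]=5
after OR R4, R5: R4=31|5=31
after ADD R7, 4: R7=12+4=16
after SUB R2, 1: R2=5-1=4
CMP R2, 2  (cmp 4,2)
JNZ again: taken
after LOAD R5, [R7]: R5=M[16]=23
after OR R4, R5: R4=31|23=31
after ADD R7, 4: R7=16+4=20
after SUB R2, 1: R2=4-1=3
CMP R2, 2  (cmp 3,2)
JNZ again: taken
after LOAD R5, [R7]: R5=M[20]=25
after OR R4, R5: R4=31|25=31
after ADD R7, 4: R7=20+4=24
after SUB R2, 1: R2=3-1=2
CMP R2, 2  (cmp 2,2)
JNZ again: not taken
STORE R5, [12] → M[12]=25
halt.
Total executed instructions: 42.

42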